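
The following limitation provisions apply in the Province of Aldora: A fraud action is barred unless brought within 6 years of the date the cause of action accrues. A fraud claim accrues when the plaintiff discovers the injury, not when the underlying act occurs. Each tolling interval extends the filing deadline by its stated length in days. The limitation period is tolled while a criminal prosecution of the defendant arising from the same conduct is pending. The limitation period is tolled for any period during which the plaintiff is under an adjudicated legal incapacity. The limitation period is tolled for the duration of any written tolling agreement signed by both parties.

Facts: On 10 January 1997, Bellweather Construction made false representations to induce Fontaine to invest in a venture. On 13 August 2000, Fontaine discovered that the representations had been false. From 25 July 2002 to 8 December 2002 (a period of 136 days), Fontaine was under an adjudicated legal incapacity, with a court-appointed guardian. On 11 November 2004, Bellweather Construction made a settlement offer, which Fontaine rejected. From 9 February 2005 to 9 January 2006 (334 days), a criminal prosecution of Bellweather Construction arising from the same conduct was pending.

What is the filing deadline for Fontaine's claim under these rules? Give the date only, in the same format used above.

26 November 2007

Under the discovery rule, the claim accrued on 13 August 2000, when Fontaine discovered the injury — not on the 10 January 1997 date of the underlying act.
Adding the 6 years base period to 13 August 2000 gives a deadline of 13 August 2006, before any tolling.
The period was tolled for 136 days by the plaintiff's legal incapacity (25 July 2002 to 8 December 2002), pushing the deadline to 27 December 2006.
Because the pending criminal prosecution ran from 9 February 2005 to 9 January 2006, the deadline is extended by 334 days to 26 November 2007.
Nothing else in the chronology tolls or restarts the period.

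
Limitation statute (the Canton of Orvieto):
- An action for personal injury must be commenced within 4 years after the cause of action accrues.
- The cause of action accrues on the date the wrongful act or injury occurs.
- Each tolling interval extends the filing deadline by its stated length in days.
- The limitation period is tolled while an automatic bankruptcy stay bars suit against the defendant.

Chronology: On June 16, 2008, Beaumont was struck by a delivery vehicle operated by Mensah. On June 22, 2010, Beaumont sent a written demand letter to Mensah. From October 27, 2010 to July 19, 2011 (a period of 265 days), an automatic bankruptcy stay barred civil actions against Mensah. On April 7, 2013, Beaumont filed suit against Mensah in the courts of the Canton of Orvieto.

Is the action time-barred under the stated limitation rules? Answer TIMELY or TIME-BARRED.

TIME-BARRED

The cause of action accrued on June 16, 2008, the date of the act.
The untolled deadline — 4 years after June 16, 2008 — is June 16, 2012.
The period was tolled for 265 days by the automatic bankruptcy stay (October 27, 2010 to July 19, 2011), pushing the deadline to March 8, 2013.
Nothing else in the chronology tolls or restarts the period.
Beaumont filed on April 7, 2013, after the March 8, 2013 deadline, so the action is time-barred.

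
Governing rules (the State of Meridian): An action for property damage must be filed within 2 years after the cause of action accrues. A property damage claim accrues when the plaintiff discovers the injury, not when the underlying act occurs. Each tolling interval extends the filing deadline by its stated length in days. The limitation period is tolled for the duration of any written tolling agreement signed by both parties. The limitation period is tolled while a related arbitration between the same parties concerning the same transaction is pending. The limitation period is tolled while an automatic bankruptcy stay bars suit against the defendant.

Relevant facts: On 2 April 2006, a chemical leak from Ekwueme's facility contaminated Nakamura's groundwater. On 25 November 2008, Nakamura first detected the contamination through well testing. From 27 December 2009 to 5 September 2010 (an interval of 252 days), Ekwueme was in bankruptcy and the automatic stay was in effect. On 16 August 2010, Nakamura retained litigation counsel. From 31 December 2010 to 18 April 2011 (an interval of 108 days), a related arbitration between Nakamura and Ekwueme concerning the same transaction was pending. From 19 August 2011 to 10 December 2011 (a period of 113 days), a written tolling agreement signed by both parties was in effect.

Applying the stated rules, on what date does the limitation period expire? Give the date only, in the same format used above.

12 March 2012

Accrual is tied to discovery, so the period began on 25 November 2008 rather than on 2 April 2006 when the act occurred.
2 years from 25 November 2008 is 25 November 2010.
The automatic bankruptcy stay from 27 December 2009 to 5 September 2010 tolled the period for 252 days, extending the deadline to 4 August 2011.
The pending related arbitration from 31 December 2010 to 18 April 2011 tolled the period for 108 days, extending the deadline to 20 November 2011.
Because the written tolling agreement ran from 19 August 2011 to 10 December 2011, the deadline is extended by 113 days to 12 March 2012.
None of the other events listed affects the running of the period under the stated rules.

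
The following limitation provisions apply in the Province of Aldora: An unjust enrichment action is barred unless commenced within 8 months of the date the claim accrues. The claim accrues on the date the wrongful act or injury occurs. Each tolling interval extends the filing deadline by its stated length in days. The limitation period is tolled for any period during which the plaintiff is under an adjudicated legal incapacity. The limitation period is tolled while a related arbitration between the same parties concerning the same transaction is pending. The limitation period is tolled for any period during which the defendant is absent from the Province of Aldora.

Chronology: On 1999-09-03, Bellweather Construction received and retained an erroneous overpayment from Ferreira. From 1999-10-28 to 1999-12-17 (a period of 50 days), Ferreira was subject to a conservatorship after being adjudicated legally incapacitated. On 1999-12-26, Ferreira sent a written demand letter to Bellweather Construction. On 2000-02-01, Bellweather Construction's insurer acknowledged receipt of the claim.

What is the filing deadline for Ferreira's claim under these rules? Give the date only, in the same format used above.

The claim accrued on 1999-09-03, when the wrongful act occurred.
Adding the 8 months base period to 1999-09-03 gives a deadline of 2000-05-03, before any tolling.
Because the plaintiff's legal incapacity ran from 1999-10-28 to 1999-12-17, the deadline is extended by 50 days to 2000-06-22.
The other events in the timeline have no effect on the limitation period under the stated rules.

2000-06-22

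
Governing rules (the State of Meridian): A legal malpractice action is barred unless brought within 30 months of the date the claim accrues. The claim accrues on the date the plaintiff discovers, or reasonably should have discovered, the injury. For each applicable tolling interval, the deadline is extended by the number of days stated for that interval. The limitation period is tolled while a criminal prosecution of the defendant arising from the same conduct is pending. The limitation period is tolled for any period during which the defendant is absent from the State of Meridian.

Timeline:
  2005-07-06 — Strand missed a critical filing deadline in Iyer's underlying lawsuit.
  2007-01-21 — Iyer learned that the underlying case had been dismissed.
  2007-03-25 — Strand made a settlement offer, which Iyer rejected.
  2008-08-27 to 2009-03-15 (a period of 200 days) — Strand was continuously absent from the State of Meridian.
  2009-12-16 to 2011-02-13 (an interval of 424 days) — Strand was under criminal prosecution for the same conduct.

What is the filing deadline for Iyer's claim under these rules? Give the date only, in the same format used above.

2011-04-06

Accrual is tied to discovery, so the period began on 2007-01-21 rather than on 2005-07-06 when the act occurred.
Adding the 30 months base period to 2007-01-21 gives a deadline of 2009-07-21, before any tolling.
Because the defendant's absence from the jurisdiction ran from 2008-08-27 to 2009-03-15, the deadline is extended by 200 days to 2010-02-06.
Because the pending criminal prosecution ran from 2009-12-16 to 2011-02-13, the deadline is extended by 424 days to 2011-04-06.
None of the other events listed affects the running of the period under the stated rules.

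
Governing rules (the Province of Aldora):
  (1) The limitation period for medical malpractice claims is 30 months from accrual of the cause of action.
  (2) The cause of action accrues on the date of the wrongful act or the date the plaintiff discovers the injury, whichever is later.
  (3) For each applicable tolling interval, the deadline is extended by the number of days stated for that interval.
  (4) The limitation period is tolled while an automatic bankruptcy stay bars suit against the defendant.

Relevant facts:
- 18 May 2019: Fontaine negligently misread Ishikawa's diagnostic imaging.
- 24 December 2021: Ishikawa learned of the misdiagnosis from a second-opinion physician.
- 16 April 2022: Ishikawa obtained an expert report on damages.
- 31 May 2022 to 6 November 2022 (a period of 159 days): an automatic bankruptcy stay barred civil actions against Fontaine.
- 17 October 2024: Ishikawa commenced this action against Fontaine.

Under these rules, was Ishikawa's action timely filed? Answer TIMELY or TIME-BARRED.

Taking the later of the act (18 May 2019) and discovery (24 December 2021), the claim accrued on 24 December 2021.
The untolled deadline — 30 months after 24 December 2021 — is 24 June 2024.
The automatic bankruptcy stay from 31 May 2022 to 6 November 2022 tolled the period for 159 days, extending the deadline to 30 November 2024.
The other events in the timeline have no effect on the limitation period under the stated rules.
The 17 October 2024 filing precedes the 30 November 2024 deadline; the claim is timely.

TIMELY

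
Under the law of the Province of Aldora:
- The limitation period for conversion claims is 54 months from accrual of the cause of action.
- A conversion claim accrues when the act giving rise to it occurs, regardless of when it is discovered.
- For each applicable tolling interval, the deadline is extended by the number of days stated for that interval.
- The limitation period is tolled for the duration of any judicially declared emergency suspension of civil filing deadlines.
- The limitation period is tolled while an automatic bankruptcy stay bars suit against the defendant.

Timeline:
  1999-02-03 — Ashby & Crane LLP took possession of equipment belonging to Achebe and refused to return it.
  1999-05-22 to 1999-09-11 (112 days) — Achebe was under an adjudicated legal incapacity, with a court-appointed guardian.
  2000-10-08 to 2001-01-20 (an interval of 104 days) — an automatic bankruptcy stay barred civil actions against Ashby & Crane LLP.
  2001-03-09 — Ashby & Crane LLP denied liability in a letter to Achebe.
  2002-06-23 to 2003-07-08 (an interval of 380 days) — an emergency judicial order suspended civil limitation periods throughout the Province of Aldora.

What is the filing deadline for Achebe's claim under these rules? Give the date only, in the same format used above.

2004-11-29

The cause of action accrued on 1999-02-03, the date of the act.
The untolled deadline — 54 months after 1999-02-03 — is 2003-08-03.
Because the automatic bankruptcy stay ran from 2000-10-08 to 2001-01-20, the deadline is extended by 104 days to 2003-11-15.
Because the emergency suspension of filing deadlines ran from 2002-06-23 to 2003-07-08, the deadline is extended by 380 days to 2004-11-29.
The plaintiff's legal incapacity from 1999-05-22 to 1999-09-11 does not toll the period, because no stated rule makes the plaintiff's incapacity a tolling event.
Nothing else in the chronology tolls or restarts the period.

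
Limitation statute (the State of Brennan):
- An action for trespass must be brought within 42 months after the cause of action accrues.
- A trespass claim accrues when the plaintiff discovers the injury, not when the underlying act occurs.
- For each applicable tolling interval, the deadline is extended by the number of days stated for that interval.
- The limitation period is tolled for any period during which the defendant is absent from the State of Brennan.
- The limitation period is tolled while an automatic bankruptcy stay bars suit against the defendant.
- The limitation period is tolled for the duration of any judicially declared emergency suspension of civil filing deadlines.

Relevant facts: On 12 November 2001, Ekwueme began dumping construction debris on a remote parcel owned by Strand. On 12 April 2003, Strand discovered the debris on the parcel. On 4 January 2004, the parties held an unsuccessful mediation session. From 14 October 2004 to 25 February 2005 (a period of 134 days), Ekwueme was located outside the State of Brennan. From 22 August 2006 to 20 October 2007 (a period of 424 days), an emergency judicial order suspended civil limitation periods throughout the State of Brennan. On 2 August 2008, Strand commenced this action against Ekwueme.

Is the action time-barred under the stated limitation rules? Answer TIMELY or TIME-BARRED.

TIME-BARRED

The claim did not accrue until Strand discovered the injury on 12 April 2003; the 12 November 2001 act date does not start the clock under the stated rule.
Adding the 42 months base period to 12 April 2003 gives a deadline of 12 October 2006, before any tolling.
The period was tolled for 134 days by the defendant's absence from the jurisdiction (14 October 2004 to 25 February 2005), pushing the deadline to 23 February 2007.
The period was tolled for 424 days by the emergency suspension of filing deadlines (22 August 2006 to 20 October 2007), pushing the deadline to 22 April 2008.
None of the other events listed affects the running of the period under the stated rules.
The 2 August 2008 filing falls after the 22 April 2008 deadline; the claim is time-barred.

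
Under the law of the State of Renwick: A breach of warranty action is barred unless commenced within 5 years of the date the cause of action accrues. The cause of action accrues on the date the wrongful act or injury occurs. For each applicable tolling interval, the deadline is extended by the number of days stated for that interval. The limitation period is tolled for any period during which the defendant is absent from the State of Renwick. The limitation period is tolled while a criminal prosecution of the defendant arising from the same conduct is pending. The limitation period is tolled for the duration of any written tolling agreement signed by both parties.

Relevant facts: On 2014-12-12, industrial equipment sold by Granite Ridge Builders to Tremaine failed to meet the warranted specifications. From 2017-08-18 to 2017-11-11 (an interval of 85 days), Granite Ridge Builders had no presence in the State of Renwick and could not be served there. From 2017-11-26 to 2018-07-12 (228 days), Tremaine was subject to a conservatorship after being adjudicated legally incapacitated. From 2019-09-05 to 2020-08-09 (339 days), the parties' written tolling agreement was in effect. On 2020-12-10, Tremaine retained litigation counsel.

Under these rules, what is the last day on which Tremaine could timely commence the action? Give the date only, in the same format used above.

The cause of action accrued on 2014-12-12, the date of the act.
The untolled deadline — 5 years after 2014-12-12 — is 2019-12-12.
Because the defendant's absence from the jurisdiction ran from 2017-08-18 to 2017-11-11, the deadline is extended by 85 days to 2020-03-06.
Because the written tolling agreement ran from 2019-09-05 to 2020-08-09, the deadline is extended by 339 days to 2021-02-08.
Although the plaintiff's incapacity ran from 2017-11-26 to 2018-07-12, the stated rules do not make that a tolling event, so it is disregarded.
The other events in the timeline have no effect on the limitation period under the stated rules.

2021-02-08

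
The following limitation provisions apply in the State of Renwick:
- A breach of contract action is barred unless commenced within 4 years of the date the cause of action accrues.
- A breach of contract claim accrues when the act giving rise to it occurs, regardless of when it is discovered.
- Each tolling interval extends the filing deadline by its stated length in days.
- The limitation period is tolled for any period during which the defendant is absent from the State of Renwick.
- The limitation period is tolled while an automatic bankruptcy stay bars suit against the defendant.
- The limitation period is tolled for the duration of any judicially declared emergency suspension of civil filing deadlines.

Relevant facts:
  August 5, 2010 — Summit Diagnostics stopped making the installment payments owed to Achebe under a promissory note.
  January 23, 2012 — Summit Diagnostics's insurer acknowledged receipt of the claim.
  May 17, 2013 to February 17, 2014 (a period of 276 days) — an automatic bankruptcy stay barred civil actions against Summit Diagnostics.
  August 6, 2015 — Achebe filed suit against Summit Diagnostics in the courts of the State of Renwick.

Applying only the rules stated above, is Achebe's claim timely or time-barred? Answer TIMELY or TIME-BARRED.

TIME-BARRED

The limitation period began to run on August 5, 2010.
4 years from August 5, 2010 is August 5, 2014.
Because the automatic bankruptcy stay ran from May 17, 2013 to February 17, 2014, the deadline is extended by 276 days to May 8, 2015.
Nothing else in the chronology tolls or restarts the period.
Achebe filed on August 6, 2015, after the May 8, 2015 deadline, so the action is time-barred.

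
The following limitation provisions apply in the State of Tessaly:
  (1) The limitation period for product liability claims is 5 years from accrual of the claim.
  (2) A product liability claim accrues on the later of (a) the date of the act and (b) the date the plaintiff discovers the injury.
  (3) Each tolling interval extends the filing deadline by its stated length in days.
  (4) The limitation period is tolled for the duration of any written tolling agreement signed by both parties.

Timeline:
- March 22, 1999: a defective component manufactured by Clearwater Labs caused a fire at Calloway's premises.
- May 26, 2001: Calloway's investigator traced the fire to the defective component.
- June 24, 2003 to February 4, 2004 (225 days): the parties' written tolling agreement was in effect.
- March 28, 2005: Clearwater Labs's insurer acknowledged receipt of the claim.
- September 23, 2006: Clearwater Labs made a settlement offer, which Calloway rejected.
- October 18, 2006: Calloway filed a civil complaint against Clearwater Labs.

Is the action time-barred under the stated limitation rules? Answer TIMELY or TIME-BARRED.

TIMELY

The claim accrued on May 26, 2001 — the later of the March 22, 1999 act and the May 26, 2001 discovery.
Adding the 5 years base period to May 26, 2001 gives a deadline of May 26, 2006, before any tolling.
The period was tolled for 225 days by the written tolling agreement (June 24, 2003 to February 4, 2004), pushing the deadline to January 6, 2007.
The other events in the timeline have no effect on the limitation period under the stated rules.
Filing on October 18, 2006 beat the January 6, 2007 deadline — the action is timely.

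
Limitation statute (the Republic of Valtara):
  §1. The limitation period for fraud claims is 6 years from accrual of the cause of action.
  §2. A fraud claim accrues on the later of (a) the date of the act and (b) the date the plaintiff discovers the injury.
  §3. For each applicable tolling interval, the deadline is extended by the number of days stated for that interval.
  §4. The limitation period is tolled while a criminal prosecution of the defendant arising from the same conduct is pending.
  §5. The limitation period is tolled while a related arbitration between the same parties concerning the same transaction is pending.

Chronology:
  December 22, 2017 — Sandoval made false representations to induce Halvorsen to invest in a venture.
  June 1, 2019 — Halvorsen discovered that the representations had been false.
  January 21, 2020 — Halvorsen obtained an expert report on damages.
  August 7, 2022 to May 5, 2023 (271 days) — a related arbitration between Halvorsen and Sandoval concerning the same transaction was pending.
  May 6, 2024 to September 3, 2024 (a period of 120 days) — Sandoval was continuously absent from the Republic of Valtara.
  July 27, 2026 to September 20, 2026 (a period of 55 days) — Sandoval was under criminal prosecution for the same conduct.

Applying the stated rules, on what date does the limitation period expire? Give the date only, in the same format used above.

February 27, 2026

The claim accrued on June 1, 2019 — the later of the December 22, 2017 act and the June 1, 2019 discovery.
The untolled deadline — 6 years after June 1, 2019 — is June 1, 2025.
Because the pending related arbitration ran from August 7, 2022 to May 5, 2023, the deadline is extended by 271 days to February 27, 2026.
By the time the pending criminal prosecution began on July 27, 2026, the limitation period had already expired on February 27, 2026; that interval cannot revive it.
The defendant's absence from the jurisdiction from May 6, 2024 to September 3, 2024 does not toll the period, because no stated rule makes the defendant's absence a tolling event.
Nothing else in the chronology tolls or restarts the period.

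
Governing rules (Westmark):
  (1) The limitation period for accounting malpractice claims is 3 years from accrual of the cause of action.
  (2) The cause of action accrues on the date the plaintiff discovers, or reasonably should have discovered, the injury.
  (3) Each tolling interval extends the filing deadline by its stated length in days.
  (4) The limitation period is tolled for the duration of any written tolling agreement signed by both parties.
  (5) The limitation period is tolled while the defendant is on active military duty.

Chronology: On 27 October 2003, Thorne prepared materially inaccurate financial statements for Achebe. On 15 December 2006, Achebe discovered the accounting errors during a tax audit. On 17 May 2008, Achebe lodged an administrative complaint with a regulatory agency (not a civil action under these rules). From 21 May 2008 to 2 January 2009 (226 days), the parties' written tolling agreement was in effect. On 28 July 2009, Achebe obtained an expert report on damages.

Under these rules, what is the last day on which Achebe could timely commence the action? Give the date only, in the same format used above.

The claim did not accrue until Achebe discovered the injury on 15 December 2006; the 27 October 2003 act date does not start the clock under the stated rule.
3 years from 15 December 2006 is 15 December 2009.
The written tolling agreement from 21 May 2008 to 2 January 2009 tolled the period for 226 days, extending the deadline to 29 July 2010.
Nothing else in the chronology tolls or restarts the period.

29 July 2010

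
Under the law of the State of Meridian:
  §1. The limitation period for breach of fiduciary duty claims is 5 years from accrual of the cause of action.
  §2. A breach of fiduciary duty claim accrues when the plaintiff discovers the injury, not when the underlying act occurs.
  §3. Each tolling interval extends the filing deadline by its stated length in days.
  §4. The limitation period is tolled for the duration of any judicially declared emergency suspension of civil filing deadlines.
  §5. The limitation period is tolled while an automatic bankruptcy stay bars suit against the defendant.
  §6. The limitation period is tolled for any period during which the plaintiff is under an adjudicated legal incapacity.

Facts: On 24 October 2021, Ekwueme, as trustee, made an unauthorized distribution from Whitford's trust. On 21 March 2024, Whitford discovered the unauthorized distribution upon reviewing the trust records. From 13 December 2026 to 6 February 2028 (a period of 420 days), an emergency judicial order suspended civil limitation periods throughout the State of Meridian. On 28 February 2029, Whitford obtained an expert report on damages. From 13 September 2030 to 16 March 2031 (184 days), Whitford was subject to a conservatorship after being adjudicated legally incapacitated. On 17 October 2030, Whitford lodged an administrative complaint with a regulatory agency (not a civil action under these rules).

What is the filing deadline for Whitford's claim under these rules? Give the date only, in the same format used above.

Under the discovery rule, the claim accrued on 21 March 2024, when Whitford discovered the injury — not on the 24 October 2021 date of the underlying act.
The untolled deadline — 5 years after 21 March 2024 — is 21 March 2029.
The period was tolled for 420 days by the emergency suspension of filing deadlines (13 December 2026 to 6 February 2028), pushing the deadline to 15 May 2030.
The plaintiff's legal incapacity from 13 September 2030 to 16 March 2031 began after the period had already run on 15 May 2030, so it has no tolling effect.
None of the other events listed affects the running of the period under the stated rules.

15 May 2030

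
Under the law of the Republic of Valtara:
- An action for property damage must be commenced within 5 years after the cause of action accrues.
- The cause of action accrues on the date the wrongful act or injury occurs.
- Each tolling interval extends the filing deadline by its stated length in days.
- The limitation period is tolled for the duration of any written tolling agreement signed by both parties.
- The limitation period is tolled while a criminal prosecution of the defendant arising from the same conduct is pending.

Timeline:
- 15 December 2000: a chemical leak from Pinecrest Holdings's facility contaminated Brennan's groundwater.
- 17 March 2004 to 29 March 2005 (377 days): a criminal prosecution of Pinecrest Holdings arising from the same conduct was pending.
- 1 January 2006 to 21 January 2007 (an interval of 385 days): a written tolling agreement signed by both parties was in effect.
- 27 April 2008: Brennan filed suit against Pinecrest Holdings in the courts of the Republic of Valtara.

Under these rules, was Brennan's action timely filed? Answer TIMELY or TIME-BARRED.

The limitation period began to run on 15 December 2000.
5 years from 15 December 2000 is 15 December 2005.
Because the pending criminal prosecution ran from 17 March 2004 to 29 March 2005, the deadline is extended by 377 days to 27 December 2006.
The written tolling agreement from 1 January 2006 to 21 January 2007 tolled the period for 385 days, extending the deadline to 16 January 2008.
Brennan filed on 27 April 2008, after the 16 January 2008 deadline, so the action is time-barred.

TIME-BARRED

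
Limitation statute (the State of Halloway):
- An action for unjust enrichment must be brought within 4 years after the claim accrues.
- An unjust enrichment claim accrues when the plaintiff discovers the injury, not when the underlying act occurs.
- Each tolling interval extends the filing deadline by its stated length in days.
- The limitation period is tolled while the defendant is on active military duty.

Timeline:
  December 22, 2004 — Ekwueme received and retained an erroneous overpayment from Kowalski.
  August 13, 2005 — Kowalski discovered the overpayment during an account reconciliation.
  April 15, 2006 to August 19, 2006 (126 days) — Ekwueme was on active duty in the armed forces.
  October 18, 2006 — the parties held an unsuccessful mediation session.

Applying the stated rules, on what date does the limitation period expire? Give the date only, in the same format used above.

December 17, 2009

Under the discovery rule, the claim accrued on August 13, 2005, when Kowalski discovered the injury — not on the December 22, 2004 date of the underlying act.
4 years from August 13, 2005 is August 13, 2009.
The period was tolled for 126 days by the defendant's active military service (April 15, 2006 to August 19, 2006), pushing the deadline to December 17, 2009.
None of the other events listed affects the running of the period under the stated rules.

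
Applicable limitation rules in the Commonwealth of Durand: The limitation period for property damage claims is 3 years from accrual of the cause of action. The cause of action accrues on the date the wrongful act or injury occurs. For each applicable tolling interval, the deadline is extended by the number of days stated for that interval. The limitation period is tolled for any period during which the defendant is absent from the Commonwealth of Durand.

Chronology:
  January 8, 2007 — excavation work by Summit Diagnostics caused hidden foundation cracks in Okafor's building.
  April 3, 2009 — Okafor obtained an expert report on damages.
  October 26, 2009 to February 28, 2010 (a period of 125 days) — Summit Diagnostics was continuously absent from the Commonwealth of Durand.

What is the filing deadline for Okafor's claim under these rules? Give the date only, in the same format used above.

The limitation period began to run on January 8, 2007.
3 years from January 8, 2007 is January 8, 2010.
The defendant's absence from the jurisdiction from October 26, 2009 to February 28, 2010 tolled the period for 125 days, extending the deadline to May 13, 2010.
The other events in the timeline have no effect on the limitation period under the stated rules.

May 13, 2010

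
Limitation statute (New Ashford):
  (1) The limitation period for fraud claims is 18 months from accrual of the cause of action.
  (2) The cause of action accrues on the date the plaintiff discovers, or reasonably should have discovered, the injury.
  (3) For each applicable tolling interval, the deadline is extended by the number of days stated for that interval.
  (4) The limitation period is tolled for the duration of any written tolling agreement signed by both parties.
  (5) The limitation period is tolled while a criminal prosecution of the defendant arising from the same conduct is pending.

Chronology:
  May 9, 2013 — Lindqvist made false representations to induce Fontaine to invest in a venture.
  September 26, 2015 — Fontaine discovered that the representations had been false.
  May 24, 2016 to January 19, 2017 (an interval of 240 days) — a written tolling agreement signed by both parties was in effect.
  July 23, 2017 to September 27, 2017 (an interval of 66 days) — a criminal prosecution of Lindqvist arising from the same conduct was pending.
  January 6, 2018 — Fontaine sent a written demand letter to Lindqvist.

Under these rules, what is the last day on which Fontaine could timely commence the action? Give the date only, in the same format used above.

January 26, 2018

Accrual is tied to discovery, so the period began on September 26, 2015 rather than on May 9, 2013 when the act occurred.
18 months from September 26, 2015 is March 26, 2017.
The written tolling agreement from May 24, 2016 to January 19, 2017 tolled the period for 240 days, extending the deadline to November 21, 2017.
Because the pending criminal prosecution ran from July 23, 2017 to September 27, 2017, the deadline is extended by 66 days to January 26, 2018.
None of the other events listed affects the running of the period under the stated rules.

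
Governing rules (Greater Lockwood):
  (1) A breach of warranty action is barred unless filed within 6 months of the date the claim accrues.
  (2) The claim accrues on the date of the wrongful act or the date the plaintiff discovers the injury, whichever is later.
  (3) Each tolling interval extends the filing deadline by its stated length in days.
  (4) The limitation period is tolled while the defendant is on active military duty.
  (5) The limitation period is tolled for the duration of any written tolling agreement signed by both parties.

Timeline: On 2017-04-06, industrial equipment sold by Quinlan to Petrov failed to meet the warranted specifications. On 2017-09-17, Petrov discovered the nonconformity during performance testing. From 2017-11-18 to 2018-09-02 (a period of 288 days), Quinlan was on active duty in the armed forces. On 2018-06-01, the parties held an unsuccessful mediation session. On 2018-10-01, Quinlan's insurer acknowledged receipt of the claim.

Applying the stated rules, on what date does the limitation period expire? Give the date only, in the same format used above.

Taking the later of the act (2017-04-06) and discovery (2017-09-17), the claim accrued on 2017-09-17.
The untolled deadline — 6 months after 2017-09-17 — is 2018-03-17.
Because the defendant's active military service ran from 2017-11-18 to 2018-09-02, the deadline is extended by 288 days to 2018-12-30.
Nothing else in the chronology tolls or restarts the period.

2018-12-30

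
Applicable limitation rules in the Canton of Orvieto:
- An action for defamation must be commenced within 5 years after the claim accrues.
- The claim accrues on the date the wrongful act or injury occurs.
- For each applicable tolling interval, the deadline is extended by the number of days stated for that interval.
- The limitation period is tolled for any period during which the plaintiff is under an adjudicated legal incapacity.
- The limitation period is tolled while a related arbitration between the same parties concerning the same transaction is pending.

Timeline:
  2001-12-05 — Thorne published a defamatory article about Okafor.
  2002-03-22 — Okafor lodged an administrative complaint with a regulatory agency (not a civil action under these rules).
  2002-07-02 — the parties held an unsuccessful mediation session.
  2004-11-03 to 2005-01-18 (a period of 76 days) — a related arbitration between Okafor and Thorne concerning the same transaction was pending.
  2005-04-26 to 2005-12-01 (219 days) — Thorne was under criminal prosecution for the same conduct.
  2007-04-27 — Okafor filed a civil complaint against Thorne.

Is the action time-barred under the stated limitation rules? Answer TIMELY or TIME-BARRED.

TIME-BARRED

The claim accrued on 2001-12-05, the date of the act.
5 years from 2001-12-05 is 2006-12-05.
The period was tolled for 76 days by the pending related arbitration (2004-11-03 to 2005-01-18), pushing the deadline to 2007-02-19.
The pending criminal prosecution from 2005-04-26 to 2005-12-01 does not toll the period, because no stated rule makes a criminal prosecution a tolling event.
Nothing else in the chronology tolls or restarts the period.
Okafor filed on 2007-04-27, after the 2007-02-19 deadline, so the action is time-barred.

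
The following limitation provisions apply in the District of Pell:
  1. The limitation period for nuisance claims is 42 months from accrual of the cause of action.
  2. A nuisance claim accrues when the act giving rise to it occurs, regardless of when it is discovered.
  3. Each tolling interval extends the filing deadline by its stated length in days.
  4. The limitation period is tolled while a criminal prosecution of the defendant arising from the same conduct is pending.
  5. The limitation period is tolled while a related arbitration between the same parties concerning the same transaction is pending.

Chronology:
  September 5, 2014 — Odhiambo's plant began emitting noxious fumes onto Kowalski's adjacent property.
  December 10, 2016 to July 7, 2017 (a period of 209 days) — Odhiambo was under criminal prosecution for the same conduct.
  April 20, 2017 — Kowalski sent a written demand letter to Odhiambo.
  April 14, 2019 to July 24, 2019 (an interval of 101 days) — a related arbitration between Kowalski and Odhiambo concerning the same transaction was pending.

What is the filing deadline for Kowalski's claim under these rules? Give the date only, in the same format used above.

The claim accrued on September 5, 2014, when the wrongful act occurred.
The untolled deadline — 42 months after September 5, 2014 — is March 5, 2018.
The pending criminal prosecution from December 10, 2016 to July 7, 2017 tolled the period for 209 days, extending the deadline to September 30, 2018.
The pending related arbitration starting April 14, 2019 came too late — the period had run on September 30, 2018 — and so does not extend the deadline.
The other events in the timeline have no effect on the limitation period under the stated rules.

September 30, 2018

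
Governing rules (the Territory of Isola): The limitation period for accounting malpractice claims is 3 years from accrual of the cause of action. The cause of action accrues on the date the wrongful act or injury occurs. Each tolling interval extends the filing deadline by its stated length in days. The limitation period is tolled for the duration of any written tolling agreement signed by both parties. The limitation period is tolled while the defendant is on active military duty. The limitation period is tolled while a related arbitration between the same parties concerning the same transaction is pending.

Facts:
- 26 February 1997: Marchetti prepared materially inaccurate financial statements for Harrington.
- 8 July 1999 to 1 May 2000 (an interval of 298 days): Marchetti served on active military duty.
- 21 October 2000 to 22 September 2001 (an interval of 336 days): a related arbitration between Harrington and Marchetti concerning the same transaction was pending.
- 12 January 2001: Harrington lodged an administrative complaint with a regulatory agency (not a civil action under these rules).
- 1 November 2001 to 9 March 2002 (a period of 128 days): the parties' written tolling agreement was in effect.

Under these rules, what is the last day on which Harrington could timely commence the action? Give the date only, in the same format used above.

The claim accrued on 26 February 1997, when the wrongful act occurred.
3 years from 26 February 1997 is 26 February 2000.
The defendant's active military service from 8 July 1999 to 1 May 2000 tolled the period for 298 days, extending the deadline to 20 December 2000.
Because the pending related arbitration ran from 21 October 2000 to 22 September 2001, the deadline is extended by 336 days to 21 November 2001.
The period was tolled for 128 days by the written tolling agreement (1 November 2001 to 9 March 2002), pushing the deadline to 29 March 2002.
The other events in the timeline have no effect on the limitation period under the stated rules.

29 March 2002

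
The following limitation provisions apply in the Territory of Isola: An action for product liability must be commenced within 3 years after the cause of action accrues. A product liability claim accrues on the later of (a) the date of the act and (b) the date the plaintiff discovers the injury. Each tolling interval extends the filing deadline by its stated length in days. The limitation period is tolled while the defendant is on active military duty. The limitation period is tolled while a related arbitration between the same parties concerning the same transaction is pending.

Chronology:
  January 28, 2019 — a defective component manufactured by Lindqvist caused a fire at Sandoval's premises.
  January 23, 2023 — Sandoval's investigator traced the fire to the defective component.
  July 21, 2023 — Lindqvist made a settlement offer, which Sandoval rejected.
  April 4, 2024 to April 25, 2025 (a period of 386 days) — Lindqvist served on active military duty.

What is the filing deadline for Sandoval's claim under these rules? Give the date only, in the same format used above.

February 13, 2027

Taking the later of the act (January 28, 2019) and discovery (January 23, 2023), the claim accrued on January 23, 2023.
The untolled deadline — 3 years after January 23, 2023 — is January 23, 2026.
Because the defendant's active military service ran from April 4, 2024 to April 25, 2025, the deadline is extended by 386 days to February 13, 2027.
None of the other events listed affects the running of the period under the stated rules.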